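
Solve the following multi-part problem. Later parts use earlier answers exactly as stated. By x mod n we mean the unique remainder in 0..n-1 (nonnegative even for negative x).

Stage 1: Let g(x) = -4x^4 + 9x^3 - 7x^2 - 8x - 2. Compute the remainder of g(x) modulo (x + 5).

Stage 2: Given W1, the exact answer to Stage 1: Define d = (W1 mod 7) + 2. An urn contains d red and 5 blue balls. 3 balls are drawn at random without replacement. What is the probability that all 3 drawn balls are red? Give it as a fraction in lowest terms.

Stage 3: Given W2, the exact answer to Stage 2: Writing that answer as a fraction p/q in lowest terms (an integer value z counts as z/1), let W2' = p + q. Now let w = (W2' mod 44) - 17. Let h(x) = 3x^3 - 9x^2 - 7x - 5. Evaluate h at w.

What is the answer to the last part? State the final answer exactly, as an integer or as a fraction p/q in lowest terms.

20255

Stage 1: remainder = value at the root: -4*(-5)^4 + 9*(-5)^3 - 7*(-5)^2 - 8*(-5)^1 - 2 = (-2500) + (-1125) + (-175) + (40) + (-2) = -3762; answer -3762
Stage 2: W1 = -3762; d = 6; total draws C(11,3) = 165; favorable C(6,3) = 20; P = 4/33; answer 4/33
Stage 3: W2 = 4/33; threaded value p + q = 37; w = 20; 3*(20)^3 - 9*(20)^2 - 7*(20)^1 - 5 = (24000) + (-3600) + (-140) + (-5) = 20255; answer 20255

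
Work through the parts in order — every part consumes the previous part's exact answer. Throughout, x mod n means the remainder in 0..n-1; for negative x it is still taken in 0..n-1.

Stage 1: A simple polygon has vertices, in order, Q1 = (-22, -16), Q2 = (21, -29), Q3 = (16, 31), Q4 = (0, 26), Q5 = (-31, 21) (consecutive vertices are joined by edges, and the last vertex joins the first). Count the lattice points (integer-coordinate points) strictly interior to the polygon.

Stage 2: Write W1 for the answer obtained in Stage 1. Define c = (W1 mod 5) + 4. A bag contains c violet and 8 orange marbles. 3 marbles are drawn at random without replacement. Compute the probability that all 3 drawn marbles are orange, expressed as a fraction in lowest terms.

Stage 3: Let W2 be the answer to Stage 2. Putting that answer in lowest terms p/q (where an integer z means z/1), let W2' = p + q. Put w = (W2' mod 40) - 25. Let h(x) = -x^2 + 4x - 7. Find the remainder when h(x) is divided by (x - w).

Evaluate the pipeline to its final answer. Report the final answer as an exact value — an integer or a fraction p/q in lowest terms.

Stage 1: cross terms: (-22*-29 - 21*-16)=974, (21*31 - 16*-29)=1115, (16*26 - 0*31)=416, (0*21 - -31*26)=806, (-31*-16 - -22*21)=958; twice the area = |4269| = 4269; area = 4269/2; boundary points = 1 + 5 + 1 + 1 + 1 = 9; strictly interior points = area - boundary/2 + 1 = 2131; answer 2131
Stage 2: W1 = 2131; c = 5; total draws C(13,3) = 286; favorable C(8,3) = 56; P = 28/143; answer 28/143
Stage 3: W2 = 28/143; threaded value p + q = 171; w = -14; remainder = value at the root: -1*(-14)^2 + 4*(-14)^1 - 7 = (-196) + (-56) + (-7) = -259; answer -259

-259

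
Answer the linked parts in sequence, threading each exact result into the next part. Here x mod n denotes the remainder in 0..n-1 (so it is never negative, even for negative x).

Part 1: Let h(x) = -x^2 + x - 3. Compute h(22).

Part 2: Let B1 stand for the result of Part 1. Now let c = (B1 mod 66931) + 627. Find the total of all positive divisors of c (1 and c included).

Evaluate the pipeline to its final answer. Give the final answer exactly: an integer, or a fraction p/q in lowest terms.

72834

Part 1: -1*(22)^2 + 1*(22)^1 - 3 = (-484) + (22) + (-3) = -465; answer -465
Part 2: B1 = -465; c = 67093; 67093 = 13^2 * 397; sigma = (1 + 13 + 169) * (1 + 397) = 183 * 398 = 72834; answer 72834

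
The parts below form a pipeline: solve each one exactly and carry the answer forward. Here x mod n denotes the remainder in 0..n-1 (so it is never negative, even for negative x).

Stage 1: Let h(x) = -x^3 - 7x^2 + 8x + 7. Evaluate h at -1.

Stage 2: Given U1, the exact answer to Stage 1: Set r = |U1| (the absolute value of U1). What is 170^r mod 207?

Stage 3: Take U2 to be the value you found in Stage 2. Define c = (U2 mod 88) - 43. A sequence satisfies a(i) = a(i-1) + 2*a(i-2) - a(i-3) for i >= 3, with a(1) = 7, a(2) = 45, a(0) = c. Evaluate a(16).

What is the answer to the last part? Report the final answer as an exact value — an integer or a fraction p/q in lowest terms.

202557

Stage 1: -1*(-1)^3 - 7*(-1)^2 + 8*(-1)^1 + 7 = (1) + (-7) + (-8) + (7) = -7; answer -7
Stage 2: U1 = -7; r = 7; squarings mod 207: 170^1=170, 170^2=127, 170^4=190; 170^7 = 170^1 * 170^2 * 170^4 = 188 (mod 207); answer 188
Stage 3: U2 = 188; c = -31; a(3) = 1*(45) + 2*(7) - 1*(-31) = 90; iterating: a(3)=90, a(4)=173, a(5)=308, a(6)=564, a(7)=1007, a(8)=1827, a(9)=3277, a(10)=5924, a(11)=10651, a(12)=19222, a(13)=34600, a(14)=62393, a(15)=112371, a(16)=202557; answer 202557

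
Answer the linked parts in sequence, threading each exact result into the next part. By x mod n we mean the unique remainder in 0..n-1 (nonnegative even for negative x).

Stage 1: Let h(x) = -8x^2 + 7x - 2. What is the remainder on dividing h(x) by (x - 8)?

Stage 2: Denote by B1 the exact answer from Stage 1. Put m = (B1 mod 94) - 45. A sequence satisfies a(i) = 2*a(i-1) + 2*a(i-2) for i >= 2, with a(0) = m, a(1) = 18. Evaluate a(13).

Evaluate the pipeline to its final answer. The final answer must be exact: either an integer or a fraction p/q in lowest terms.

Stage 1: remainder = value at the root: -8*(8)^2 + 7*(8)^1 - 2 = (-512) + (56) + (-2) = -458; answer -458
Stage 2: B1 = -458; m = -33; a(2) = 2*(18) + 2*(-33) = -30; iterating: a(2)=-30, a(3)=-24, a(4)=-108, a(5)=-264, a(6)=-744, a(7)=-2016, a(8)=-5520, a(9)=-15072, a(10)=-41184, a(11)=-112512, a(12)=-307392, a(13)=-839808; answer -839808

-839808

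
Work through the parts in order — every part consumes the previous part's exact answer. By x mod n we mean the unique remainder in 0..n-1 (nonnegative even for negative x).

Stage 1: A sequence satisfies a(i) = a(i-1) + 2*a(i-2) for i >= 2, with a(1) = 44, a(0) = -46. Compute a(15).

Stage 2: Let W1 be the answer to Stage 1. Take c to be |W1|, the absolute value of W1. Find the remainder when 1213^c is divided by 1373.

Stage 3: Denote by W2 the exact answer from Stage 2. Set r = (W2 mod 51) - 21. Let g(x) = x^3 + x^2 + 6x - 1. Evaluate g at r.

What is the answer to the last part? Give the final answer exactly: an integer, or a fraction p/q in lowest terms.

11263

Stage 1: a(2) = 1*(44) + 2*(-46) = -48; iterating: a(2)=-48, a(3)=40, a(4)=-56, a(5)=24, a(6)=-88, a(7)=-40, a(8)=-216, a(9)=-296, a(10)=-728, a(11)=-1320, a(12)=-2776, a(13)=-5416, a(14)=-10968, a(15)=-21800; answer -21800
Stage 2: W1 = -21800; c = 21800; squarings mod 1373: 1213^1=1213, 1213^2=886, 1213^4=1013, 1213^8=538, 1213^16=1114, 1213^32=1177, 1213^64=1345, 1213^128=784, 1213^256=925, 1213^512=246, 1213^1024=104, 1213^2048=1205, 1213^4096=764, 1213^8192=171, 1213^16384=408; 1213^21800 = 1213^8 * 1213^32 * 1213^256 * 1213^1024 * 1213^4096 * 1213^16384 = 961 (mod 1373); answer 961
Stage 3: W2 = 961; r = 22; 1*(22)^3 + 1*(22)^2 + 6*(22)^1 - 1 = (10648) + (484) + (132) + (-1) = 11263; answer 11263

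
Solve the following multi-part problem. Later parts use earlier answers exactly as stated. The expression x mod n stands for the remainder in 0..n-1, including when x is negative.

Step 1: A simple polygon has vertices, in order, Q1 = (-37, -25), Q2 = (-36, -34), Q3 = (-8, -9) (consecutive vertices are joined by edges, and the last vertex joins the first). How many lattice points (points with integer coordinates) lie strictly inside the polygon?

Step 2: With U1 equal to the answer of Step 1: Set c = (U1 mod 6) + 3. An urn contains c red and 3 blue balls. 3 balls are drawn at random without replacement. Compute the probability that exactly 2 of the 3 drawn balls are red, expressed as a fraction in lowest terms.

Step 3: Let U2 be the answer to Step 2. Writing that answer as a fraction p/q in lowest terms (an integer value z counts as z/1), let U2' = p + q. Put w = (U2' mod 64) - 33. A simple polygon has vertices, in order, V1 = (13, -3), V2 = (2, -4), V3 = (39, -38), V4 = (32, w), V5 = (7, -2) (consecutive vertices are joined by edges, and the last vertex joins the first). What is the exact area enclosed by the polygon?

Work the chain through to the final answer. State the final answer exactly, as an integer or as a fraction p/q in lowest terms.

1063/2

Step 1: cross terms: (-37*-34 - -36*-25)=358, (-36*-9 - -8*-34)=52, (-8*-25 - -37*-9)=-133; twice the area = |277| = 277; area = 277/2; boundary points = 1 + 1 + 1 = 3; strictly interior points = area - boundary/2 + 1 = 138; answer 138
Step 2: U1 = 138; c = 3; total draws C(6,3) = 20; favorable C(3,2)*C(3,1) = 9; P = 9/20; answer 9/20
Step 3: U2 = 9/20; threaded value p + q = 29; w = -4; cross terms: (13*-4 - 2*-3)=-46, (2*-38 - 39*-4)=80, (39*-4 - 32*-38)=1060, (32*-2 - 7*-4)=-36, (7*-3 - 13*-2)=5; twice the area = |1063| = 1063; area = 1063/2; answer 1063/2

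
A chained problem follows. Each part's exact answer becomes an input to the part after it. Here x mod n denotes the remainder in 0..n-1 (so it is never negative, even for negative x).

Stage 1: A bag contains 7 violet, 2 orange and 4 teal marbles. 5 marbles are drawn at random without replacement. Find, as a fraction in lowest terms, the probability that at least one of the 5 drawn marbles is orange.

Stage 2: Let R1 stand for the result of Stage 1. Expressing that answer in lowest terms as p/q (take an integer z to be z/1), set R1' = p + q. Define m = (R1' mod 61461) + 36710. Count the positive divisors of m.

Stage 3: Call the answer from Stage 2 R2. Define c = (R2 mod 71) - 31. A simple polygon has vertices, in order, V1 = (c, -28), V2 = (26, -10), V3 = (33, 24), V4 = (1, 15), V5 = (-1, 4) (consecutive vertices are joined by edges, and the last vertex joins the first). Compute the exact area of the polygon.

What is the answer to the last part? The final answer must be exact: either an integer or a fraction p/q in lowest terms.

Stage 1: total draws C(13,5) = 1287; complement C(11,5) = 462; favorable 1287 - 462 = 825; P = 25/39; answer 25/39
Stage 2: R1 = 25/39; threaded value p + q = 64; m = 36774; 36774 = 2 * 3^4 * 227; number of divisors = (1+1) * (4+1) * (1+1) = 20; answer 20
Stage 3: R2 = 20; c = -11; cross terms: (-11*-10 - 26*-28)=838, (26*24 - 33*-10)=954, (33*15 - 1*24)=471, (1*4 - -1*15)=19, (-1*-28 - -11*4)=72; twice the area = |2354| = 2354; area = 1177; answer 1177

1177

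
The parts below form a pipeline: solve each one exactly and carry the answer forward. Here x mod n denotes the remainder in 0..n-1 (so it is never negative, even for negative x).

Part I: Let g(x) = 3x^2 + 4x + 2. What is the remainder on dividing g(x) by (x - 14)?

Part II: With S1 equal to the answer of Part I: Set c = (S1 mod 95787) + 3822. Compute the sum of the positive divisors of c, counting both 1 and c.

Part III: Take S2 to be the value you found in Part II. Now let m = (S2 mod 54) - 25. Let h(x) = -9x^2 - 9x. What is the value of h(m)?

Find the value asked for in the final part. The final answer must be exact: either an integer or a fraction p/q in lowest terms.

Part I: remainder = value at the root: 3*(14)^2 + 4*(14)^1 + 2 = (588) + (56) + (2) = 646; answer 646
Part II: S1 = 646; c = 4468; 4468 = 2^2 * 1117; sigma = (1 + 2 + 4) * (1 + 1117) = 7 * 1118 = 7826; answer 7826
Part III: S2 = 7826; m = 25; -9*(25)^2 - 9*(25)^1 = (-5625) + (-225) = -5850; answer -5850

-5850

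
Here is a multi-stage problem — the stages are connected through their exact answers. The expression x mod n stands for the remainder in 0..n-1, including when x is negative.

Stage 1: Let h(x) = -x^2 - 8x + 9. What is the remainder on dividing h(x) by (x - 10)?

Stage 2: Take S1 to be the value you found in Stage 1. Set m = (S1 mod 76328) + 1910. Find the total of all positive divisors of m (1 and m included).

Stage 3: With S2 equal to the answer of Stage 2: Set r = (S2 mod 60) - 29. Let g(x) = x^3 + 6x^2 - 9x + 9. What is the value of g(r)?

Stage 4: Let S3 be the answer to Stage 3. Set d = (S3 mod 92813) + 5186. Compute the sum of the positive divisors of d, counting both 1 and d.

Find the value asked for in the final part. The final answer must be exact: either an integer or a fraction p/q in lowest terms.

Stage 1: remainder = value at the root: -1*(10)^2 - 8*(10)^1 + 9 = (-100) + (-80) + (9) = -171; answer -171
Stage 2: S1 = -171; m = 78067; 78067 = 11 * 47 * 151; sigma = (1 + 11) * (1 + 47) * (1 + 151) = 12 * 48 * 152 = 87552; answer 87552
Stage 3: S2 = 87552; r = -17; 1*(-17)^3 + 6*(-17)^2 - 9*(-17)^1 + 9 = (-4913) + (1734) + (153) + (9) = -3017; answer -3017
Stage 4: S3 = -3017; d = 94982; 94982 = 2 * 47491; sigma = (1 + 2) * (1 + 47491) = 3 * 47492 = 142476; answer 142476

142476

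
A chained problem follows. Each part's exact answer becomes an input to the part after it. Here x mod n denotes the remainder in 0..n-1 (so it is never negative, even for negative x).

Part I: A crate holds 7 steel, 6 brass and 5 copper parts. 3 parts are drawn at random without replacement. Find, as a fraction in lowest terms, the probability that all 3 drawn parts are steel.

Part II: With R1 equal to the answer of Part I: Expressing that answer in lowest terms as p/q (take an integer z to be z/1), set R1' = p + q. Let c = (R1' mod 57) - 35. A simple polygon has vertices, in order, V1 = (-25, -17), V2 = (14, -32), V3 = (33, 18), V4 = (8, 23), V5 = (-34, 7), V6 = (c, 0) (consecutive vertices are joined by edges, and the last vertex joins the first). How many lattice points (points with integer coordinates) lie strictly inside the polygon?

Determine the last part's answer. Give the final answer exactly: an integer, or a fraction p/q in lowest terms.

1678

Part I: total draws C(18,3) = 816; favorable C(7,3) = 35; P = 35/816; answer 35/816
Part II: R1 = 35/816; threaded value p + q = 851; c = 18; cross terms: (-25*-32 - 14*-17)=1038, (14*18 - 33*-32)=1308, (33*23 - 8*18)=615, (8*7 - -34*23)=838, (-34*0 - 18*7)=-126, (18*-17 - -25*0)=-306; twice the area = |3367| = 3367; area = 3367/2; boundary points = 3 + 1 + 5 + 2 + 1 + 1 = 13; strictly interior points = area - boundary/2 + 1 = 1678; answer 1678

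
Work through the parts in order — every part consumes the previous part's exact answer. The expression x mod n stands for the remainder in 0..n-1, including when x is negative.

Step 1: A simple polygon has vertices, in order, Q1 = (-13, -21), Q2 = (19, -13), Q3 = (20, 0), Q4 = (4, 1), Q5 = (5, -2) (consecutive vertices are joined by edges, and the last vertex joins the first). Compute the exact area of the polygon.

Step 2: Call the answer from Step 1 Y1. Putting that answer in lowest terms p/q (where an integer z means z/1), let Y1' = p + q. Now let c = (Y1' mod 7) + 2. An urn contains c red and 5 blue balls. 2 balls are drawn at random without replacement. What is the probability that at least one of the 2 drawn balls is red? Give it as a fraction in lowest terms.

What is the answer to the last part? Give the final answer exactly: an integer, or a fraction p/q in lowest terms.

7/9

Step 1: cross terms: (-13*-13 - 19*-21)=568, (19*0 - 20*-13)=260, (20*1 - 4*0)=20, (4*-2 - 5*1)=-13, (5*-21 - -13*-2)=-131; twice the area = |704| = 704; area = 352; answer 352
Step 2: Y1 = 352; threaded value p + q = 353; c = 5; total draws C(10,2) = 45; complement C(5,2) = 10; favorable 45 - 10 = 35; P = 7/9; answer 7/9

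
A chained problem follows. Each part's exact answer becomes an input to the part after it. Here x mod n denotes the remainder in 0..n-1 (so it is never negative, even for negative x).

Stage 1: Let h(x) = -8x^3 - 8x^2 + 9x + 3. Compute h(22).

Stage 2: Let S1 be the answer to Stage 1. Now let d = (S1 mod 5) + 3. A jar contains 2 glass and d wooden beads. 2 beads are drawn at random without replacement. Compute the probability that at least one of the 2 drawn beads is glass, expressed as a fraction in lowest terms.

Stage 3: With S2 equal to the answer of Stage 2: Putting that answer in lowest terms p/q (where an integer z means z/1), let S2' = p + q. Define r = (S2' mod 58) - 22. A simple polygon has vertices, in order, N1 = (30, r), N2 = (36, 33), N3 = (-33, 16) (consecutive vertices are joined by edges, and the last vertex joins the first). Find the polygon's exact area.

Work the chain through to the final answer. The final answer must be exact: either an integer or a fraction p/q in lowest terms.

1260

Stage 1: -8*(22)^3 - 8*(22)^2 + 9*(22)^1 + 3 = (-85184) + (-3872) + (198) + (3) = -88855; answer -88855
Stage 2: S1 = -88855; d = 3; total draws C(5,2) = 10; complement C(3,2) = 3; favorable 10 - 3 = 7; P = 7/10; answer 7/10
Stage 3: S2 = 7/10; threaded value p + q = 17; r = -5; cross terms: (30*33 - 36*-5)=1170, (36*16 - -33*33)=1665, (-33*-5 - 30*16)=-315; twice the area = |2520| = 2520; area = 1260; answer 1260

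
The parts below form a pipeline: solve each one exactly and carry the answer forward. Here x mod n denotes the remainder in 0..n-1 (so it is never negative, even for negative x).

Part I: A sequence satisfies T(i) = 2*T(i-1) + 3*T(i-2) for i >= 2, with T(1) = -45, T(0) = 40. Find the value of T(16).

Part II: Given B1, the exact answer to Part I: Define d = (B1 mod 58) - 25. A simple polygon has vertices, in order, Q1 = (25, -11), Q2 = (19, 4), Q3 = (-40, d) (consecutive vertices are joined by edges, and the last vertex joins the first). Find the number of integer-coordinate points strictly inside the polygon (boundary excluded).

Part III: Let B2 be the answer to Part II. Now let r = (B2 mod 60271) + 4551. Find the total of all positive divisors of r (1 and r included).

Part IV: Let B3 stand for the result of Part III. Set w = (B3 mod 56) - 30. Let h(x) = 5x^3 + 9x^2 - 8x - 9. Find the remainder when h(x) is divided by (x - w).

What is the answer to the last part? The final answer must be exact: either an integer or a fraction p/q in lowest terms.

-11853

Part I: T(2) = 2*(-45) + 3*(40) = 30; iterating: T(2)=30, T(3)=-75, T(4)=-60, T(5)=-345, T(6)=-870, T(7)=-2775, T(8)=-8160, T(9)=-24645, T(10)=-73770, T(11)=-221475, T(12)=-664260, T(13)=-1992945, T(14)=-5978670, T(15)=-17936175, T(16)=-53808360; answer -53808360
Part II: B1 = -53808360; d = 13; cross terms: (25*4 - 19*-11)=309, (19*13 - -40*4)=407, (-40*-11 - 25*13)=115; twice the area = |831| = 831; area = 831/2; boundary points = 3 + 1 + 1 = 5; strictly interior points = area - boundary/2 + 1 = 414; answer 414
Part III: B2 = 414; r = 4965; 4965 = 3 * 5 * 331; sigma = (1 + 3) * (1 + 5) * (1 + 331) = 4 * 6 * 332 = 7968; answer 7968
Part IV: B3 = 7968; w = -14; remainder = value at the root: 5*(-14)^3 + 9*(-14)^2 - 8*(-14)^1 - 9 = (-13720) + (1764) + (112) + (-9) = -11853; answer -11853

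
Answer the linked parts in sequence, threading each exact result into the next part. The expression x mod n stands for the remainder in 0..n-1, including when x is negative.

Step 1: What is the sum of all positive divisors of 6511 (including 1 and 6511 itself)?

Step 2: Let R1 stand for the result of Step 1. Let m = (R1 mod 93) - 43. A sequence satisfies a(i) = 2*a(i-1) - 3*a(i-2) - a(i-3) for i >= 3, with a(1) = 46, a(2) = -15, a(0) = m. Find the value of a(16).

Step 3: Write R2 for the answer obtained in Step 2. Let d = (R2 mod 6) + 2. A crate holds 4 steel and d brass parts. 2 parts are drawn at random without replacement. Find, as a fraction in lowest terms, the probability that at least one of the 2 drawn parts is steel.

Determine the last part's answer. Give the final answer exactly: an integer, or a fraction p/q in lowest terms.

Step 1: 6511 = 17 * 383; sigma = (1 + 17) * (1 + 383) = 18 * 384 = 6912; answer 6912
Step 2: R1 = 6912; m = -13; a(3) = 2*(-15) - 3*(46) - 1*(-13) = -155; iterating: a(3)=-155, a(4)=-311, a(5)=-142, a(6)=804, a(7)=2345, a(8)=2420, a(9)=-2999, a(10)=-15603, a(11)=-24629, a(12)=550, a(13)=90590, a(14)=204159, a(15)=135998, a(16)=-431071; answer -431071
Step 3: R2 = -431071; d = 7; total draws C(11,2) = 55; complement C(7,2) = 21; favorable 55 - 21 = 34; P = 34/55; answer 34/55

34/55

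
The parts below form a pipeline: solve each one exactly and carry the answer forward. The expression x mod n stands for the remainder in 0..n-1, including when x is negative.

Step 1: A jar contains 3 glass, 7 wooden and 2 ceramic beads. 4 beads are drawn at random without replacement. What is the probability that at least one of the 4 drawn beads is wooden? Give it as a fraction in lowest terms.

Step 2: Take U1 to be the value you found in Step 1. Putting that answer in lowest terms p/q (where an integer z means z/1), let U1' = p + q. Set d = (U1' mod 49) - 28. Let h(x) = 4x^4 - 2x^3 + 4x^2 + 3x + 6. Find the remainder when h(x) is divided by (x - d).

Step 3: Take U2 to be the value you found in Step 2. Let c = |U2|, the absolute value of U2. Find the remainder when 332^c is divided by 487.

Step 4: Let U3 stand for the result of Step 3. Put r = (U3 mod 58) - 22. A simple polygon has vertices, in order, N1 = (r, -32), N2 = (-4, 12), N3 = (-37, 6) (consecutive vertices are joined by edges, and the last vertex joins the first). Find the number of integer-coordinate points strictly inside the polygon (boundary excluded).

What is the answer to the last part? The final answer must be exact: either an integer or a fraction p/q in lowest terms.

Step 1: total draws C(12,4) = 495; complement C(5,4) = 5; favorable 495 - 5 = 490; P = 98/99; answer 98/99
Step 2: U1 = 98/99; threaded value p + q = 197; d = -27; remainder = value at the root: 4*(-27)^4 - 2*(-27)^3 + 4*(-27)^2 + 3*(-27)^1 + 6 = (2125764) + (39366) + (2916) + (-81) + (6) = 2167971; answer 2167971
Step 3: U2 = 2167971; c = 2167971; squarings mod 487: 332^1=332, 332^2=162, 332^4=433, 332^8=481, 332^16=36, 332^32=322, 332^64=440, 332^128=261, 332^256=428, 332^512=72, 332^1024=314, 332^2048=222, 332^4096=97, 332^8192=156, 332^16384=473, 332^32768=196, 332^65536=430, 332^131072=327, 332^262144=276, 332^524288=204, 332^1048576=221, 332^2097152=141; 332^2167971 = 332^1 * 332^2 * 332^32 * 332^128 * 332^1024 * 332^4096 * 332^65536 * 332^2097152 = 280 (mod 487); answer 280
Step 4: U3 = 280; r = 26; cross terms: (26*12 - -4*-32)=184, (-4*6 - -37*12)=420, (-37*-32 - 26*6)=1028; twice the area = |1632| = 1632; area = 816; boundary points = 2 + 3 + 1 = 6; strictly interior points = area - boundary/2 + 1 = 814; answer 814

814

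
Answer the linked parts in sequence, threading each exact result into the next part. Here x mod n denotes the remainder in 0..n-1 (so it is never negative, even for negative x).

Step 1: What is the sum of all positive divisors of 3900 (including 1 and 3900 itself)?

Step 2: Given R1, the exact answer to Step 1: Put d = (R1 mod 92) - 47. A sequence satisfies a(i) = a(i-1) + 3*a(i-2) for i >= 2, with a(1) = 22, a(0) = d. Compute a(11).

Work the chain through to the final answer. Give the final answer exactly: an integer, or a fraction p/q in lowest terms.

Step 1: 3900 = 2^2 * 3 * 5^2 * 13; sigma = (1 + 2 + 4) * (1 + 3) * (1 + 5 + 25) * (1 + 13) = 7 * 4 * 31 * 14 = 12152; answer 12152
Step 2: R1 = 12152; d = -39; a(2) = 1*(22) + 3*(-39) = -95; iterating: a(2)=-95, a(3)=-29, a(4)=-314, a(5)=-401, a(6)=-1343, a(7)=-2546, a(8)=-6575, a(9)=-14213, a(10)=-33938, a(11)=-76577; answer -76577

-76577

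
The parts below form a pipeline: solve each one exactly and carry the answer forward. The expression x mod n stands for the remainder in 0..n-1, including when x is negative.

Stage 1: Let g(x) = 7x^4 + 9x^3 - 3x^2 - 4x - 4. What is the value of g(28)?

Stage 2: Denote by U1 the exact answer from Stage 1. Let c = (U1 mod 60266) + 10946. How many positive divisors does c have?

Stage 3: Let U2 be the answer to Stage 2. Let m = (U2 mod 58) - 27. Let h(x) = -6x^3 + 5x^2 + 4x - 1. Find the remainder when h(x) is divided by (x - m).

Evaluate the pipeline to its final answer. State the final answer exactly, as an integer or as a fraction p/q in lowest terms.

Stage 1: 7*(28)^4 + 9*(28)^3 - 3*(28)^2 - 4*(28)^1 - 4 = (4302592) + (197568) + (-2352) + (-112) + (-4) = 4497692; answer 4497692
Stage 2: U1 = 4497692; c = 48954; 48954 = 2 * 3 * 41 * 199; number of divisors = (1+1) * (1+1) * (1+1) * (1+1) = 16; answer 16
Stage 3: U2 = 16; m = -11; remainder = value at the root: -6*(-11)^3 + 5*(-11)^2 + 4*(-11)^1 - 1 = (7986) + (605) + (-44) + (-1) = 8546; answer 8546

8546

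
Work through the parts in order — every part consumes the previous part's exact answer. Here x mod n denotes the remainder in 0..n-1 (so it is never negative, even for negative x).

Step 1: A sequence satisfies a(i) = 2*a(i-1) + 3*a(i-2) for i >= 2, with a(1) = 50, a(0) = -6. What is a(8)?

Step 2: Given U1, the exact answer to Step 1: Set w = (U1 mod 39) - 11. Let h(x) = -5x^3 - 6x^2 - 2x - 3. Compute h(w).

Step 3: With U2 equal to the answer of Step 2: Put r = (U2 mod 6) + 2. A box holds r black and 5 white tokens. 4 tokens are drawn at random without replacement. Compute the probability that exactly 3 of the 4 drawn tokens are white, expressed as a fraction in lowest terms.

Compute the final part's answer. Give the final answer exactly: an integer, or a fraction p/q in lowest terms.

2/11

Step 1: a(2) = 2*(50) + 3*(-6) = 82; iterating: a(2)=82, a(3)=314, a(4)=874, a(5)=2690, a(6)=8002, a(7)=24074, a(8)=72154; answer 72154
Step 2: U1 = 72154; w = -7; -5*(-7)^3 - 6*(-7)^2 - 2*(-7)^1 - 3 = (1715) + (-294) + (14) + (-3) = 1432; answer 1432
Step 3: U2 = 1432; r = 6; total draws C(11,4) = 330; favorable C(5,3)*C(6,1) = 60; P = 2/11; answer 2/11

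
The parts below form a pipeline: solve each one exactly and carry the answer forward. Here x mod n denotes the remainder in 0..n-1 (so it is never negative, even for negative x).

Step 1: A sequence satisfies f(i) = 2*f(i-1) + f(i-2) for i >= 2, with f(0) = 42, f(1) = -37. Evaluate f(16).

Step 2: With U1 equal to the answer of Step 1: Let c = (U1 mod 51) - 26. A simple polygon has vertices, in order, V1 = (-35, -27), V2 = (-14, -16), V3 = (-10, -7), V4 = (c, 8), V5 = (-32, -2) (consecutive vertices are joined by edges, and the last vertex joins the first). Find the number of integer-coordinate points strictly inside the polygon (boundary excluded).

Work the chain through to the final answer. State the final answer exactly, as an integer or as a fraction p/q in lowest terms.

Step 1: f(2) = 2*(-37) + 1*(42) = -32; iterating: f(2)=-32, f(3)=-101, f(4)=-234, f(5)=-569, f(6)=-1372, f(7)=-3313, f(8)=-7998, f(9)=-19309, f(10)=-46616, f(11)=-112541, f(12)=-271698, f(13)=-655937, f(14)=-1583572, f(15)=-3823081, f(16)=-9229734; answer -9229734
Step 2: U1 = -9229734; c = 16; cross terms: (-35*-16 - -14*-27)=182, (-14*-7 - -10*-16)=-62, (-10*8 - 16*-7)=32, (16*-2 - -32*8)=224, (-32*-27 - -35*-2)=794; twice the area = |1170| = 1170; area = 585; boundary points = 1 + 1 + 1 + 2 + 1 = 6; strictly interior points = area - boundary/2 + 1 = 583; answer 583

583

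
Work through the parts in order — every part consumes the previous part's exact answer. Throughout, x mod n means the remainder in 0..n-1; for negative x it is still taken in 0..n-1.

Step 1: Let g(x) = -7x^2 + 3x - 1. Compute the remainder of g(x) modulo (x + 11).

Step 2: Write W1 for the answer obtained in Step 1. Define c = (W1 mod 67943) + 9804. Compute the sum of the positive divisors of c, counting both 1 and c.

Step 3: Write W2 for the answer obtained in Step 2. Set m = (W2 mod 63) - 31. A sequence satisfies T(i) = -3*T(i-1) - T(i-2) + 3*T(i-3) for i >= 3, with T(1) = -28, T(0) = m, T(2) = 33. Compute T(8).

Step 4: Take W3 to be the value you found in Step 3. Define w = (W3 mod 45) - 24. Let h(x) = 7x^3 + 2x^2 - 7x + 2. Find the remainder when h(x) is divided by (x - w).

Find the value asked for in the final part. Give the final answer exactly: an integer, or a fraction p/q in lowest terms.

-11722

Step 1: remainder = value at the root: -7*(-11)^2 + 3*(-11)^1 - 1 = (-847) + (-33) + (-1) = -881; answer -881
Step 2: W1 = -881; c = 76866; 76866 = 2 * 3 * 23 * 557; sigma = (1 + 2) * (1 + 3) * (1 + 23) * (1 + 557) = 3 * 4 * 24 * 558 = 160704; answer 160704
Step 3: W2 = 160704; m = 23; T(3) = -3*(33) - 1*(-28) + 3*(23) = -2; iterating: T(3)=-2, T(4)=-111, T(5)=434, T(6)=-1197, T(7)=2824, T(8)=-5973; answer -5973
Step 4: W3 = -5973; w = -12; remainder = value at the root: 7*(-12)^3 + 2*(-12)^2 - 7*(-12)^1 + 2 = (-12096) + (288) + (84) + (2) = -11722; answer -11722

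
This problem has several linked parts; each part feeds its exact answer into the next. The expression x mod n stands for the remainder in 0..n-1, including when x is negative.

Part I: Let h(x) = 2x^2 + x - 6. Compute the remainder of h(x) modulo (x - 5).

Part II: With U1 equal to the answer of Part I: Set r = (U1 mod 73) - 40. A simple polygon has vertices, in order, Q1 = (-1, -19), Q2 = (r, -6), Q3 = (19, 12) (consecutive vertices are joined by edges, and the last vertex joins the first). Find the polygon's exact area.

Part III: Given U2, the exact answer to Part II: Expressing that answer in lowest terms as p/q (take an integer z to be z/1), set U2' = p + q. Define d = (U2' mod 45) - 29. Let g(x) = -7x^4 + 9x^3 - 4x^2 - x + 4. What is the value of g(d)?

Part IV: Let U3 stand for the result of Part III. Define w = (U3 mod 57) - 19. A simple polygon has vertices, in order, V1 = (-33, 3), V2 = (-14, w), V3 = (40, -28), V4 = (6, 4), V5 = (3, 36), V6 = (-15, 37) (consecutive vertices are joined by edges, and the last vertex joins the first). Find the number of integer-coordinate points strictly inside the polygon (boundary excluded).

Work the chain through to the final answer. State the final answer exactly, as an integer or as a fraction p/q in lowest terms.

Part I: remainder = value at the root: 2*(5)^2 + 1*(5)^1 - 6 = (50) + (5) + (-6) = 49; answer 49
Part II: U1 = 49; r = 9; cross terms: (-1*-6 - 9*-19)=177, (9*12 - 19*-6)=222, (19*-19 - -1*12)=-349; twice the area = |50| = 50; area = 25; answer 25
Part III: U2 = 25; threaded value p + q = 26; d = -3; -7*(-3)^4 + 9*(-3)^3 - 4*(-3)^2 - 1*(-3)^1 + 4 = (-567) + (-243) + (-36) + (3) + (4) = -839; answer -839
Part IV: U3 = -839; w = -3; cross terms: (-33*-3 - -14*3)=141, (-14*-28 - 40*-3)=512, (40*4 - 6*-28)=328, (6*36 - 3*4)=204, (3*37 - -15*36)=651, (-15*3 - -33*37)=1176; twice the area = |3012| = 3012; area = 1506; boundary points = 1 + 1 + 2 + 1 + 1 + 2 = 8; strictly interior points = area - boundary/2 + 1 = 1503; answer 1503

1503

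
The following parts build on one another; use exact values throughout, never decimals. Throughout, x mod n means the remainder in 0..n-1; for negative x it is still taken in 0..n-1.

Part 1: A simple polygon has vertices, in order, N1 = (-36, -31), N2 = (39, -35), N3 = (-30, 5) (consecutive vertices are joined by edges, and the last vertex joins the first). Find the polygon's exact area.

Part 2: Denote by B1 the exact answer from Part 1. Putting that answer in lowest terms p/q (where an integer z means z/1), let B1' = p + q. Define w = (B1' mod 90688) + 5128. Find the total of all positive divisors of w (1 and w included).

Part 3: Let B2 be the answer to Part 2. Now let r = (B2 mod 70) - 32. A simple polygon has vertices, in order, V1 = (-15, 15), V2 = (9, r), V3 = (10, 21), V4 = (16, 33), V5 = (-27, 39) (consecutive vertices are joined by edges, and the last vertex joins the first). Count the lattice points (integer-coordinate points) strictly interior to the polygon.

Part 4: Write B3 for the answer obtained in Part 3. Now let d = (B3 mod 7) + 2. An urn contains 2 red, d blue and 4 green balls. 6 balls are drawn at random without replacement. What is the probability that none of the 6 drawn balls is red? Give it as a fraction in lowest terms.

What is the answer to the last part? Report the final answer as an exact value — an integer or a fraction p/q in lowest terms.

2/11

Part 1: cross terms: (-36*-35 - 39*-31)=2469, (39*5 - -30*-35)=-855, (-30*-31 - -36*5)=1110; twice the area = |2724| = 2724; area = 1362; answer 1362
Part 2: B1 = 1362; threaded value p + q = 1363; w = 6491; 6491 is prime, so its only divisors are 1 and 6491; sigma = 1 + 6491 = 6492; answer 6492
Part 3: B2 = 6492; r = 20; cross terms: (-15*20 - 9*15)=-435, (9*21 - 10*20)=-11, (10*33 - 16*21)=-6, (16*39 - -27*33)=1515, (-27*15 - -15*39)=180; twice the area = |1243| = 1243; area = 1243/2; boundary points = 1 + 1 + 6 + 1 + 12 = 21; strictly interior points = area - boundary/2 + 1 = 612; answer 612
Part 4: B3 = 612; d = 5; total draws C(11,6) = 462; favorable C(9,6) = 84; P = 2/11; answer 2/11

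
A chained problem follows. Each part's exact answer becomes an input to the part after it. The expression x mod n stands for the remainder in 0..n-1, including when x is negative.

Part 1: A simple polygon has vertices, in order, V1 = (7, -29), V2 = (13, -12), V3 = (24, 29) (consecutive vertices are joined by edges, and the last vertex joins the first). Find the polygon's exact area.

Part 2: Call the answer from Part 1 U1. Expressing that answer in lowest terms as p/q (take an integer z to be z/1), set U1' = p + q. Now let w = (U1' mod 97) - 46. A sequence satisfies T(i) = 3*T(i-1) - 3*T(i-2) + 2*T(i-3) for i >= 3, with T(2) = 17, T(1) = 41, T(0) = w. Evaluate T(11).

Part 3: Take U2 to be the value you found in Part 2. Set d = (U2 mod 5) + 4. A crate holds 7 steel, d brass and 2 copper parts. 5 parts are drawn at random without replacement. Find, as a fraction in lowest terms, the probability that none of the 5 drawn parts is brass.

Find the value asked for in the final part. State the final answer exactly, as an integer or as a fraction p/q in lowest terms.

Part 1: cross terms: (7*-12 - 13*-29)=293, (13*29 - 24*-12)=665, (24*-29 - 7*29)=-899; twice the area = |59| = 59; area = 59/2; answer 59/2
Part 2: U1 = 59/2; threaded value p + q = 61; w = 15; T(3) = 3*(17) - 3*(41) + 2*(15) = -42; iterating: T(3)=-42, T(4)=-95, T(5)=-125, T(6)=-174, T(7)=-337, T(8)=-739, T(9)=-1554, T(10)=-3119, T(11)=-6173; answer -6173
Part 3: U2 = -6173; d = 6; total draws C(15,5) = 3003; favorable C(9,5) = 126; P = 6/143; answer 6/143

6/143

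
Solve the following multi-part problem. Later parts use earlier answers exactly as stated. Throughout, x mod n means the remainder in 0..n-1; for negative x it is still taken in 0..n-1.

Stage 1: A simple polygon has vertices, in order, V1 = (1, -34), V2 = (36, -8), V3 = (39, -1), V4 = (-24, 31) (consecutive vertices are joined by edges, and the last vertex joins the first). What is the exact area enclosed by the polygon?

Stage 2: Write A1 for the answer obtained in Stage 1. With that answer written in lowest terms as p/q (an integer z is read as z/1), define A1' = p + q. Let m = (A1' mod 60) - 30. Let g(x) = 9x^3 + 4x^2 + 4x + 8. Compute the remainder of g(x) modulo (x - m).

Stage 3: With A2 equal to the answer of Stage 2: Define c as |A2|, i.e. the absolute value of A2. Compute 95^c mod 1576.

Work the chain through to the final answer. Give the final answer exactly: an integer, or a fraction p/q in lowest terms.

257

Stage 1: cross terms: (1*-8 - 36*-34)=1216, (36*-1 - 39*-8)=276, (39*31 - -24*-1)=1185, (-24*-34 - 1*31)=785; twice the area = |3462| = 3462; area = 1731; answer 1731
Stage 2: A1 = 1731; threaded value p + q = 1732; m = 22; remainder = value at the root: 9*(22)^3 + 4*(22)^2 + 4*(22)^1 + 8 = (95832) + (1936) + (88) + (8) = 97864; answer 97864
Stage 3: A2 = 97864; c = 97864; squarings mod 1576: 95^1=95, 95^2=1145, 95^4=1369, 95^8=297, 95^16=1529, 95^32=633, 95^64=385, 95^128=81, 95^256=257, 95^512=1433, 95^1024=1537, 95^2048=1521, 95^4096=1449, 95^8192=369, 95^16384=625, 95^32768=1353, 95^65536=873; 95^97864 = 95^8 * 95^64 * 95^512 * 95^1024 * 95^2048 * 95^4096 * 95^8192 * 95^16384 * 95^65536 = 257 (mod 1576); answer 257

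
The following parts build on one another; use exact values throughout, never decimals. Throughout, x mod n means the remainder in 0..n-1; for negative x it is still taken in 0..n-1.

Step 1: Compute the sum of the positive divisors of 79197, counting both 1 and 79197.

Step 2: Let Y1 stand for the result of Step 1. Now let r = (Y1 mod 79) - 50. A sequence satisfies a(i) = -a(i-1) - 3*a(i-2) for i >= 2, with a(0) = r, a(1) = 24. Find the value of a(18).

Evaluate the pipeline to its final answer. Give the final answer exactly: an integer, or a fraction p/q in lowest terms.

Step 1: 79197 = 3 * 26399; sigma = (1 + 3) * (1 + 26399) = 4 * 26400 = 105600; answer 105600
Step 2: Y1 = 105600; r = 6; a(2) = -1*(24) - 3*(6) = -42; iterating: a(2)=-42, a(3)=-30, a(4)=156, a(5)=-66, a(6)=-402, a(7)=600, a(8)=606, a(9)=-2406, a(10)=588, a(11)=6630, a(12)=-8394, a(13)=-11496, a(14)=36678, a(15)=-2190, a(16)=-107844, a(17)=114414, a(18)=209118; answer 209118

209118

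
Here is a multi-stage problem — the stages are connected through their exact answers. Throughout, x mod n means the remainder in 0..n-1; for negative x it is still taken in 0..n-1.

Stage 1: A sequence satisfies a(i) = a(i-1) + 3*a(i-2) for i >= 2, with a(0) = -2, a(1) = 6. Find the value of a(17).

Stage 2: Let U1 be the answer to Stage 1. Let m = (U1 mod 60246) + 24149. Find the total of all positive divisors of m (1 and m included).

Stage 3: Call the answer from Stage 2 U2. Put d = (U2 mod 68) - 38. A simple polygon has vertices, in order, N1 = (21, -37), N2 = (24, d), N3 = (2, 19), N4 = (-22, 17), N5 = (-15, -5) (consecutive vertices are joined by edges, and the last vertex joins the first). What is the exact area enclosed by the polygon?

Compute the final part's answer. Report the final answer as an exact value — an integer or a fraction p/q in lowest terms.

3239/2

Stage 1: a(2) = 1*(6) + 3*(-2) = 0; iterating: a(2)=0, a(3)=18, a(4)=18, a(5)=72, a(6)=126, a(7)=342, a(8)=720, a(9)=1746, a(10)=3906, a(11)=9144, a(12)=20862, a(13)=48294, a(14)=110880, a(15)=255762, a(16)=588402, a(17)=1355688; answer 1355688
Stage 2: U1 = 1355688; m = 54425; 54425 = 5^2 * 7 * 311; sigma = (1 + 5 + 25) * (1 + 7) * (1 + 311) = 31 * 8 * 312 = 77376; answer 77376
Stage 3: U2 = 77376; d = 22; cross terms: (21*22 - 24*-37)=1350, (24*19 - 2*22)=412, (2*17 - -22*19)=452, (-22*-5 - -15*17)=365, (-15*-37 - 21*-5)=660; twice the area = |3239| = 3239; area = 3239/2; answer 3239/2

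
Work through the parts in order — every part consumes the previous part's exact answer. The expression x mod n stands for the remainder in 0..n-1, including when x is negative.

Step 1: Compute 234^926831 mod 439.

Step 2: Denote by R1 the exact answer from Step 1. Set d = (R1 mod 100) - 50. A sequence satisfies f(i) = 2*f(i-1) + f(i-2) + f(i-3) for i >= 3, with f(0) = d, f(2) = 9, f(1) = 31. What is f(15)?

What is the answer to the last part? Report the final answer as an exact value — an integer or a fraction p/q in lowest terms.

3392423

Step 1: squarings mod 439: 234^1=234, 234^2=320, 234^4=113, 234^8=38, 234^16=127, 234^32=325, 234^64=265, 234^128=424, 234^256=225, 234^512=140, 234^1024=284, 234^2048=319, 234^4096=352, 234^8192=106, 234^16384=261, 234^32768=76, 234^65536=69, 234^131072=371, 234^262144=234, 234^524288=320; 234^926831 = 234^1 * 234^2 * 234^4 * 234^8 * 234^32 * 234^64 * 234^1024 * 234^8192 * 234^131072 * 234^262144 * 234^524288 = 242 (mod 439); answer 242
Step 2: R1 = 242; d = -8; f(3) = 2*(9) + 1*(31) + 1*(-8) = 41; iterating: f(3)=41, f(4)=122, f(5)=294, f(6)=751, f(7)=1918, f(8)=4881, f(9)=12431, f(10)=31661, f(11)=80634, f(12)=205360, f(13)=523015, f(14)=1332024, f(15)=3392423; answer 3392423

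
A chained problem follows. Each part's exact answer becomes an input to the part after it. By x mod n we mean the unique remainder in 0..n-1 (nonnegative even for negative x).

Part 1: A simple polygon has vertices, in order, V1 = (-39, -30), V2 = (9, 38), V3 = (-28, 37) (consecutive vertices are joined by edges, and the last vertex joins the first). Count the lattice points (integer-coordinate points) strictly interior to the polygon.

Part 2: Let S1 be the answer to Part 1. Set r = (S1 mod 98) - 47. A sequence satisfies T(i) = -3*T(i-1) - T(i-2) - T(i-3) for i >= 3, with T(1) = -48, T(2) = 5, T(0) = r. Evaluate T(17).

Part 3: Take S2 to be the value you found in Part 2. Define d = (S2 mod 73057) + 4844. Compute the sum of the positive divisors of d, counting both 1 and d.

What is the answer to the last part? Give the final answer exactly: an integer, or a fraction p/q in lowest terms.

42640

Part 1: cross terms: (-39*38 - 9*-30)=-1212, (9*37 - -28*38)=1397, (-28*-30 - -39*37)=2283; twice the area = |2468| = 2468; area = 1234; boundary points = 4 + 1 + 1 = 6; strictly interior points = area - boundary/2 + 1 = 1232; answer 1232
Part 2: S1 = 1232; r = 9; T(3) = -3*(5) - 1*(-48) - 1*(9) = 24; iterating: T(3)=24, T(4)=-29, T(5)=58, T(6)=-169, T(7)=478, T(8)=-1323, T(9)=3660, T(10)=-10135, T(11)=28068, T(12)=-77729, T(13)=215254, T(14)=-596101, T(15)=1650778, T(16)=-4571487, T(17)=12659784; answer 12659784
Part 3: S2 = 12659784; d = 25767; 25767 = 3^2 * 7 * 409; sigma = (1 + 3 + 9) * (1 + 7) * (1 + 409) = 13 * 8 * 410 = 42640; answer 42640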